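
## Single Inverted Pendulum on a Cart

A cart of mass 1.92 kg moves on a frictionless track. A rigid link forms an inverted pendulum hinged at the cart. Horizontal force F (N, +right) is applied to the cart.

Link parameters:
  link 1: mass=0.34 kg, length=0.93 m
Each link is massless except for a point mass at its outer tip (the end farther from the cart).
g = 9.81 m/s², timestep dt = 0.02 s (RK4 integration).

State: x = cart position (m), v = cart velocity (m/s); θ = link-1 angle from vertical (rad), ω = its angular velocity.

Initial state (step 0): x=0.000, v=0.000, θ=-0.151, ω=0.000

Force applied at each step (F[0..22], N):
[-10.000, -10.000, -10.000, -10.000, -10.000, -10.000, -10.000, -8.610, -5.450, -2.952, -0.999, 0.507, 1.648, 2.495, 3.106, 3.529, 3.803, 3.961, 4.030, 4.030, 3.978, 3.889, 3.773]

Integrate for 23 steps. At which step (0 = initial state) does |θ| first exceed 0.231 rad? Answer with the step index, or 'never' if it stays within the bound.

Answer: never

Derivation:
apply F[0]=-10.000 → step 1: x=-0.001, v=-0.099, θ=-0.150, ω=0.073
apply F[1]=-10.000 → step 2: x=-0.004, v=-0.197, θ=-0.148, ω=0.147
apply F[2]=-10.000 → step 3: x=-0.009, v=-0.296, θ=-0.144, ω=0.221
apply F[3]=-10.000 → step 4: x=-0.016, v=-0.395, θ=-0.139, ω=0.297
apply F[4]=-10.000 → step 5: x=-0.025, v=-0.494, θ=-0.133, ω=0.374
apply F[5]=-10.000 → step 6: x=-0.036, v=-0.594, θ=-0.124, ω=0.453
apply F[6]=-10.000 → step 7: x=-0.048, v=-0.694, θ=-0.114, ω=0.534
apply F[7]=-8.610 → step 8: x=-0.063, v=-0.780, θ=-0.103, ω=0.603
apply F[8]=-5.450 → step 9: x=-0.079, v=-0.833, θ=-0.091, ω=0.640
apply F[9]=-2.952 → step 10: x=-0.096, v=-0.861, θ=-0.078, ω=0.652
apply F[10]=-0.999 → step 11: x=-0.114, v=-0.869, θ=-0.065, ω=0.646
apply F[11]=+0.507 → step 12: x=-0.131, v=-0.862, θ=-0.052, ω=0.626
apply F[12]=+1.648 → step 13: x=-0.148, v=-0.843, θ=-0.040, ω=0.596
apply F[13]=+2.495 → step 14: x=-0.164, v=-0.816, θ=-0.028, ω=0.560
apply F[14]=+3.106 → step 15: x=-0.180, v=-0.783, θ=-0.017, ω=0.519
apply F[15]=+3.529 → step 16: x=-0.196, v=-0.746, θ=-0.008, ω=0.477
apply F[16]=+3.803 → step 17: x=-0.210, v=-0.706, θ=0.002, ω=0.433
apply F[17]=+3.961 → step 18: x=-0.224, v=-0.665, θ=0.010, ω=0.390
apply F[18]=+4.030 → step 19: x=-0.237, v=-0.623, θ=0.017, ω=0.349
apply F[19]=+4.030 → step 20: x=-0.249, v=-0.582, θ=0.024, ω=0.309
apply F[20]=+3.978 → step 21: x=-0.260, v=-0.542, θ=0.030, ω=0.271
apply F[21]=+3.889 → step 22: x=-0.271, v=-0.502, θ=0.035, ω=0.235
apply F[22]=+3.773 → step 23: x=-0.280, v=-0.464, θ=0.039, ω=0.202
max |θ| = 0.151 ≤ 0.231 over all 24 states.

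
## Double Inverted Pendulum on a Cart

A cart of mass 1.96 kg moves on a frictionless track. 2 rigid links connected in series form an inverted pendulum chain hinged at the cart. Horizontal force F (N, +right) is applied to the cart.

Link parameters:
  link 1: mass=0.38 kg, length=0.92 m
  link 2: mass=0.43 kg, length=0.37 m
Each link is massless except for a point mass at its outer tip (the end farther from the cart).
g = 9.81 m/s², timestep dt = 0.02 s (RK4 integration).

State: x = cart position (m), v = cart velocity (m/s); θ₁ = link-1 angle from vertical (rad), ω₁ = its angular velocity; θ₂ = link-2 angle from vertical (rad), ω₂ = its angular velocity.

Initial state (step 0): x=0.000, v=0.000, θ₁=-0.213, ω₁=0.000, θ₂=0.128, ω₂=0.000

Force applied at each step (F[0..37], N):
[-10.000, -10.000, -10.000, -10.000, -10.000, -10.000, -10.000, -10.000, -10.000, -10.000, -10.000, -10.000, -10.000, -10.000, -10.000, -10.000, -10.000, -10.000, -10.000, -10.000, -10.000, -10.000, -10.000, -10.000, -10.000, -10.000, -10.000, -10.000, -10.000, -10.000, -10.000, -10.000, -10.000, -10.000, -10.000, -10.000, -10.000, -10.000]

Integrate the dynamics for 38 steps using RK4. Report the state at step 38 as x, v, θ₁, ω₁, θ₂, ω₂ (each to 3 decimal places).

apply F[0]=-10.000 → step 1: x=-0.001, v=-0.086, θ₁=-0.213, ω₁=-0.026, θ₂=0.132, ω₂=0.360
apply F[1]=-10.000 → step 2: x=-0.003, v=-0.172, θ₁=-0.214, ω₁=-0.053, θ₂=0.142, ω₂=0.724
apply F[2]=-10.000 → step 3: x=-0.008, v=-0.258, θ₁=-0.215, ω₁=-0.080, θ₂=0.161, ω₂=1.096
apply F[3]=-10.000 → step 4: x=-0.014, v=-0.344, θ₁=-0.217, ω₁=-0.107, θ₂=0.186, ω₂=1.479
apply F[4]=-10.000 → step 5: x=-0.022, v=-0.431, θ₁=-0.220, ω₁=-0.133, θ₂=0.220, ω₂=1.875
apply F[5]=-10.000 → step 6: x=-0.031, v=-0.519, θ₁=-0.223, ω₁=-0.156, θ₂=0.261, ω₂=2.283
apply F[6]=-10.000 → step 7: x=-0.042, v=-0.607, θ₁=-0.226, ω₁=-0.175, θ₂=0.311, ω₂=2.702
apply F[7]=-10.000 → step 8: x=-0.055, v=-0.696, θ₁=-0.229, ω₁=-0.186, θ₂=0.370, ω₂=3.127
apply F[8]=-10.000 → step 9: x=-0.070, v=-0.787, θ₁=-0.233, ω₁=-0.185, θ₂=0.436, ω₂=3.556
apply F[9]=-10.000 → step 10: x=-0.087, v=-0.878, θ₁=-0.237, ω₁=-0.168, θ₂=0.512, ω₂=3.984
apply F[10]=-10.000 → step 11: x=-0.105, v=-0.970, θ₁=-0.240, ω₁=-0.132, θ₂=0.596, ω₂=4.410
apply F[11]=-10.000 → step 12: x=-0.126, v=-1.062, θ₁=-0.242, ω₁=-0.071, θ₂=0.688, ω₂=4.832
apply F[12]=-10.000 → step 13: x=-0.148, v=-1.155, θ₁=-0.242, ω₁=0.016, θ₂=0.789, ω₂=5.255
apply F[13]=-10.000 → step 14: x=-0.172, v=-1.249, θ₁=-0.241, ω₁=0.134, θ₂=0.898, ω₂=5.682
apply F[14]=-10.000 → step 15: x=-0.198, v=-1.343, θ₁=-0.237, ω₁=0.287, θ₂=1.016, ω₂=6.121
apply F[15]=-10.000 → step 16: x=-0.225, v=-1.437, θ₁=-0.229, ω₁=0.479, θ₂=1.143, ω₂=6.581
apply F[16]=-10.000 → step 17: x=-0.255, v=-1.532, θ₁=-0.217, ω₁=0.714, θ₂=1.280, ω₂=7.070
apply F[17]=-10.000 → step 18: x=-0.287, v=-1.626, θ₁=-0.200, ω₁=0.998, θ₂=1.426, ω₂=7.601
apply F[18]=-10.000 → step 19: x=-0.320, v=-1.720, θ₁=-0.177, ω₁=1.337, θ₂=1.584, ω₂=8.184
apply F[19]=-10.000 → step 20: x=-0.356, v=-1.814, θ₁=-0.146, ω₁=1.738, θ₂=1.754, ω₂=8.831
apply F[20]=-10.000 → step 21: x=-0.393, v=-1.909, θ₁=-0.107, ω₁=2.204, θ₂=1.938, ω₂=9.549
apply F[21]=-10.000 → step 22: x=-0.432, v=-2.005, θ₁=-0.058, ω₁=2.738, θ₂=2.137, ω₂=10.341
apply F[22]=-10.000 → step 23: x=-0.473, v=-2.105, θ₁=0.003, ω₁=3.336, θ₂=2.352, ω₂=11.197
apply F[23]=-10.000 → step 24: x=-0.516, v=-2.211, θ₁=0.076, ω₁=3.979, θ₂=2.585, ω₂=12.080
apply F[24]=-10.000 → step 25: x=-0.562, v=-2.327, θ₁=0.162, ω₁=4.628, θ₂=2.835, ω₂=12.912
apply F[25]=-10.000 → step 26: x=-0.609, v=-2.455, θ₁=0.261, ω₁=5.221, θ₂=3.100, ω₂=13.576
apply F[26]=-10.000 → step 27: x=-0.660, v=-2.596, θ₁=0.370, ω₁=5.687, θ₂=3.376, ω₂=13.958
apply F[27]=-10.000 → step 28: x=-0.713, v=-2.742, θ₁=0.487, ω₁=5.983, θ₂=3.656, ω₂=14.042
apply F[28]=-10.000 → step 29: x=-0.769, v=-2.883, θ₁=0.608, ω₁=6.112, θ₂=3.936, ω₂=13.937
apply F[29]=-10.000 → step 30: x=-0.828, v=-3.011, θ₁=0.731, ω₁=6.109, θ₂=4.214, ω₂=13.784
apply F[30]=-10.000 → step 31: x=-0.890, v=-3.127, θ₁=0.852, ω₁=6.002, θ₂=4.488, ω₂=13.678
apply F[31]=-10.000 → step 32: x=-0.953, v=-3.232, θ₁=0.970, ω₁=5.805, θ₂=4.761, ω₂=13.655
apply F[32]=-10.000 → step 33: x=-1.019, v=-3.328, θ₁=1.083, ω₁=5.520, θ₂=5.035, ω₂=13.719
apply F[33]=-10.000 → step 34: x=-1.087, v=-3.417, θ₁=1.190, ω₁=5.142, θ₂=5.311, ω₂=13.869
apply F[34]=-10.000 → step 35: x=-1.156, v=-3.500, θ₁=1.289, ω₁=4.667, θ₂=5.590, ω₂=14.113
apply F[35]=-10.000 → step 36: x=-1.226, v=-3.576, θ₁=1.376, ω₁=4.090, θ₂=5.876, ω₂=14.480
apply F[36]=-10.000 → step 37: x=-1.299, v=-3.638, θ₁=1.451, ω₁=3.402, θ₂=6.171, ω₂=15.031
apply F[37]=-10.000 → step 38: x=-1.372, v=-3.679, θ₁=1.512, ω₁=2.589, θ₂=6.479, ω₂=15.875

Answer: x=-1.372, v=-3.679, θ₁=1.512, ω₁=2.589, θ₂=6.479, ω₂=15.875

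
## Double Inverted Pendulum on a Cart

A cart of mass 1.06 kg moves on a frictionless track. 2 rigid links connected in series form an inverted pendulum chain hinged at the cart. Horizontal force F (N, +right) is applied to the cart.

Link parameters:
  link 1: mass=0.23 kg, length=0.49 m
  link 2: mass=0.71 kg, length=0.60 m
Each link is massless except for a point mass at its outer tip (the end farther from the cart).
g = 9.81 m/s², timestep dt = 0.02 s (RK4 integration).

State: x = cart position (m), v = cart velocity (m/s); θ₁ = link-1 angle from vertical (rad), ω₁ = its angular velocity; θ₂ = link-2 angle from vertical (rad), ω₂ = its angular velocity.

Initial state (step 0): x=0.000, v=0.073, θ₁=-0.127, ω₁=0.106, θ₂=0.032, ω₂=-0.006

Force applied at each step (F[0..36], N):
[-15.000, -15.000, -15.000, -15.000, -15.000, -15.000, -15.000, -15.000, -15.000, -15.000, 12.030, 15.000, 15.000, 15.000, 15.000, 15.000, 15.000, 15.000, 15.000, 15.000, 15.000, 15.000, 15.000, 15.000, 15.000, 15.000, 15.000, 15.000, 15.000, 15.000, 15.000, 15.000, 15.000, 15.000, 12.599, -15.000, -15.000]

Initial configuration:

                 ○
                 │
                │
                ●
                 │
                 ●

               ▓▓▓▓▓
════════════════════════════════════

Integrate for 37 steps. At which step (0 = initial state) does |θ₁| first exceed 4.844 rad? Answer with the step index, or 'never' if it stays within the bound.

apply F[0]=-15.000 → step 1: x=-0.001, v=-0.187, θ₁=-0.122, ω₁=0.377, θ₂=0.034, ω₂=0.219
apply F[1]=-15.000 → step 2: x=-0.007, v=-0.448, θ₁=-0.112, ω₁=0.662, θ₂=0.041, ω₂=0.436
apply F[2]=-15.000 → step 3: x=-0.019, v=-0.713, θ₁=-0.096, ω₁=0.972, θ₂=0.051, ω₂=0.639
apply F[3]=-15.000 → step 4: x=-0.036, v=-0.982, θ₁=-0.073, ω₁=1.319, θ₂=0.066, ω₂=0.822
apply F[4]=-15.000 → step 5: x=-0.058, v=-1.256, θ₁=-0.042, ω₁=1.712, θ₂=0.084, ω₂=0.979
apply F[5]=-15.000 → step 6: x=-0.086, v=-1.536, θ₁=-0.004, ω₁=2.165, θ₂=0.105, ω₂=1.099
apply F[6]=-15.000 → step 7: x=-0.120, v=-1.820, θ₁=0.045, ω₁=2.685, θ₂=0.128, ω₂=1.177
apply F[7]=-15.000 → step 8: x=-0.159, v=-2.108, θ₁=0.104, ω₁=3.269, θ₂=0.152, ω₂=1.212
apply F[8]=-15.000 → step 9: x=-0.204, v=-2.393, θ₁=0.176, ω₁=3.896, θ₂=0.176, ω₂=1.216
apply F[9]=-15.000 → step 10: x=-0.255, v=-2.665, θ₁=0.260, ω₁=4.512, θ₂=0.201, ω₂=1.229
apply F[10]=+12.030 → step 11: x=-0.306, v=-2.451, θ₁=0.347, ω₁=4.243, θ₂=0.225, ω₂=1.197
apply F[11]=+15.000 → step 12: x=-0.352, v=-2.199, θ₁=0.429, ω₁=4.003, θ₂=0.248, ω₂=1.101
apply F[12]=+15.000 → step 13: x=-0.394, v=-1.959, θ₁=0.508, ω₁=3.882, θ₂=0.269, ω₂=0.948
apply F[13]=+15.000 → step 14: x=-0.431, v=-1.728, θ₁=0.585, ω₁=3.862, θ₂=0.286, ω₂=0.747
apply F[14]=+15.000 → step 15: x=-0.463, v=-1.500, θ₁=0.663, ω₁=3.921, θ₂=0.298, ω₂=0.511
apply F[15]=+15.000 → step 16: x=-0.491, v=-1.271, θ₁=0.743, ω₁=4.040, θ₂=0.306, ω₂=0.257
apply F[16]=+15.000 → step 17: x=-0.514, v=-1.040, θ₁=0.825, ω₁=4.199, θ₂=0.308, ω₂=0.000
apply F[17]=+15.000 → step 18: x=-0.532, v=-0.803, θ₁=0.911, ω₁=4.384, θ₂=0.306, ω₂=-0.245
apply F[18]=+15.000 → step 19: x=-0.546, v=-0.559, θ₁=1.000, ω₁=4.585, θ₂=0.299, ω₂=-0.467
apply F[19]=+15.000 → step 20: x=-0.555, v=-0.307, θ₁=1.094, ω₁=4.797, θ₂=0.288, ω₂=-0.655
apply F[20]=+15.000 → step 21: x=-0.558, v=-0.047, θ₁=1.192, ω₁=5.022, θ₂=0.273, ω₂=-0.801
apply F[21]=+15.000 → step 22: x=-0.556, v=0.222, θ₁=1.295, ω₁=5.265, θ₂=0.256, ω₂=-0.900
apply F[22]=+15.000 → step 23: x=-0.549, v=0.499, θ₁=1.403, ω₁=5.535, θ₂=0.237, ω₂=-0.942
apply F[23]=+15.000 → step 24: x=-0.536, v=0.785, θ₁=1.517, ω₁=5.847, θ₂=0.219, ω₂=-0.919
apply F[24]=+15.000 → step 25: x=-0.518, v=1.082, θ₁=1.637, ω₁=6.218, θ₂=0.201, ω₂=-0.815
apply F[25]=+15.000 → step 26: x=-0.493, v=1.392, θ₁=1.766, ω₁=6.677, θ₂=0.187, ω₂=-0.606
apply F[26]=+15.000 → step 27: x=-0.462, v=1.719, θ₁=1.905, ω₁=7.262, θ₂=0.178, ω₂=-0.255
apply F[27]=+15.000 → step 28: x=-0.424, v=2.070, θ₁=2.058, ω₁=8.035, θ₂=0.178, ω₂=0.299
apply F[28]=+15.000 → step 29: x=-0.379, v=2.454, θ₁=2.229, ω₁=9.091, θ₂=0.192, ω₂=1.158
apply F[29]=+15.000 → step 30: x=-0.326, v=2.885, θ₁=2.424, ω₁=10.580, θ₂=0.227, ω₂=2.494
apply F[30]=+15.000 → step 31: x=-0.263, v=3.371, θ₁=2.656, ω₁=12.725, θ₂=0.297, ω₂=4.601
apply F[31]=+15.000 → step 32: x=-0.191, v=3.873, θ₁=2.939, ω₁=15.702, θ₂=0.419, ω₂=7.890
apply F[32]=+15.000 → step 33: x=-0.110, v=4.182, θ₁=3.286, ω₁=18.918, θ₂=0.621, ω₂=12.382
apply F[33]=+15.000 → step 34: x=-0.027, v=4.039, θ₁=3.684, ω₁=20.371, θ₂=0.912, ω₂=16.453
apply F[34]=+12.599 → step 35: x=0.051, v=3.745, θ₁=4.085, ω₁=19.561, θ₂=1.265, ω₂=18.555
apply F[35]=-15.000 → step 36: x=0.122, v=3.422, θ₁=4.452, ω₁=16.967, θ₂=1.639, ω₂=18.680
apply F[36]=-15.000 → step 37: x=0.190, v=3.446, θ₁=4.760, ω₁=13.685, θ₂=2.006, ω₂=17.846
max |θ₁| = 4.760 ≤ 4.844 over all 38 states.

Answer: never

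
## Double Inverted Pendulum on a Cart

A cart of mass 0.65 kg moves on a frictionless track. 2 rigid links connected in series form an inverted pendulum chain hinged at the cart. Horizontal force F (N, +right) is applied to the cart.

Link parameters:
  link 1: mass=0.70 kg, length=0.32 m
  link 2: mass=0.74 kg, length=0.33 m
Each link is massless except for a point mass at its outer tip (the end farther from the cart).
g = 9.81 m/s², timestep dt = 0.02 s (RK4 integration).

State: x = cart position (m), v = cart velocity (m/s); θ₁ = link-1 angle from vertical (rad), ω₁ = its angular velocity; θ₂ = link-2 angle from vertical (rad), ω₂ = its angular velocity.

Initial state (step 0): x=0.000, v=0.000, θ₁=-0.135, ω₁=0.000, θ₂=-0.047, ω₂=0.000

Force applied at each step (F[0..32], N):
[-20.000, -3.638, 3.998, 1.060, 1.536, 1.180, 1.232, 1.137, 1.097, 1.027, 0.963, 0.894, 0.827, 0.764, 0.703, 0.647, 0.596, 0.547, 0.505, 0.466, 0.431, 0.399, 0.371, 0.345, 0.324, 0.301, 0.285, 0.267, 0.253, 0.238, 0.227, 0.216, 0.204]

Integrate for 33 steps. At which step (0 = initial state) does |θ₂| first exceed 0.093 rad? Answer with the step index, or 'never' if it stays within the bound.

apply F[0]=-20.000 → step 1: x=-0.005, v=-0.541, θ₁=-0.120, ω₁=1.527, θ₂=-0.046, ω₂=0.134
apply F[1]=-3.638 → step 2: x=-0.017, v=-0.610, θ₁=-0.088, ω₁=1.641, θ₂=-0.042, ω₂=0.204
apply F[2]=+3.998 → step 3: x=-0.028, v=-0.459, θ₁=-0.061, ω₁=1.106, θ₂=-0.038, ω₂=0.240
apply F[3]=+1.060 → step 4: x=-0.036, v=-0.406, θ₁=-0.041, ω₁=0.899, θ₂=-0.033, ω₂=0.258
apply F[4]=+1.536 → step 5: x=-0.044, v=-0.345, θ₁=-0.025, ω₁=0.687, θ₂=-0.027, ω₂=0.261
apply F[5]=+1.180 → step 6: x=-0.050, v=-0.301, θ₁=-0.013, ω₁=0.541, θ₂=-0.022, ω₂=0.253
apply F[6]=+1.232 → step 7: x=-0.056, v=-0.259, θ₁=-0.003, ω₁=0.414, θ₂=-0.017, ω₂=0.239
apply F[7]=+1.137 → step 8: x=-0.061, v=-0.224, θ₁=0.004, ω₁=0.316, θ₂=-0.013, ω₂=0.220
apply F[8]=+1.097 → step 9: x=-0.065, v=-0.194, θ₁=0.009, ω₁=0.235, θ₂=-0.009, ω₂=0.199
apply F[9]=+1.027 → step 10: x=-0.068, v=-0.167, θ₁=0.013, ω₁=0.171, θ₂=-0.005, ω₂=0.177
apply F[10]=+0.963 → step 11: x=-0.071, v=-0.144, θ₁=0.016, ω₁=0.119, θ₂=-0.002, ω₂=0.154
apply F[11]=+0.894 → step 12: x=-0.074, v=-0.124, θ₁=0.018, ω₁=0.079, θ₂=0.001, ω₂=0.133
apply F[12]=+0.827 → step 13: x=-0.076, v=-0.107, θ₁=0.020, ω₁=0.047, θ₂=0.004, ω₂=0.113
apply F[13]=+0.764 → step 14: x=-0.078, v=-0.092, θ₁=0.020, ω₁=0.023, θ₂=0.006, ω₂=0.094
apply F[14]=+0.703 → step 15: x=-0.080, v=-0.079, θ₁=0.021, ω₁=0.005, θ₂=0.008, ω₂=0.078
apply F[15]=+0.647 → step 16: x=-0.082, v=-0.068, θ₁=0.020, ω₁=-0.009, θ₂=0.009, ω₂=0.063
apply F[16]=+0.596 → step 17: x=-0.083, v=-0.059, θ₁=0.020, ω₁=-0.019, θ₂=0.010, ω₂=0.049
apply F[17]=+0.547 → step 18: x=-0.084, v=-0.051, θ₁=0.020, ω₁=-0.026, θ₂=0.011, ω₂=0.038
apply F[18]=+0.505 → step 19: x=-0.085, v=-0.044, θ₁=0.019, ω₁=-0.031, θ₂=0.012, ω₂=0.028
apply F[19]=+0.466 → step 20: x=-0.086, v=-0.037, θ₁=0.019, ω₁=-0.034, θ₂=0.012, ω₂=0.019
apply F[20]=+0.431 → step 21: x=-0.086, v=-0.032, θ₁=0.018, ω₁=-0.036, θ₂=0.012, ω₂=0.012
apply F[21]=+0.399 → step 22: x=-0.087, v=-0.027, θ₁=0.017, ω₁=-0.036, θ₂=0.013, ω₂=0.006
apply F[22]=+0.371 → step 23: x=-0.088, v=-0.023, θ₁=0.016, ω₁=-0.036, θ₂=0.013, ω₂=0.001
apply F[23]=+0.345 → step 24: x=-0.088, v=-0.020, θ₁=0.016, ω₁=-0.036, θ₂=0.013, ω₂=-0.003
apply F[24]=+0.324 → step 25: x=-0.088, v=-0.016, θ₁=0.015, ω₁=-0.035, θ₂=0.013, ω₂=-0.007
apply F[25]=+0.301 → step 26: x=-0.089, v=-0.013, θ₁=0.014, ω₁=-0.033, θ₂=0.012, ω₂=-0.010
apply F[26]=+0.285 → step 27: x=-0.089, v=-0.011, θ₁=0.014, ω₁=-0.032, θ₂=0.012, ω₂=-0.012
apply F[27]=+0.267 → step 28: x=-0.089, v=-0.008, θ₁=0.013, ω₁=-0.030, θ₂=0.012, ω₂=-0.013
apply F[28]=+0.253 → step 29: x=-0.089, v=-0.006, θ₁=0.012, ω₁=-0.029, θ₂=0.012, ω₂=-0.015
apply F[29]=+0.238 → step 30: x=-0.089, v=-0.004, θ₁=0.012, ω₁=-0.027, θ₂=0.011, ω₂=-0.016
apply F[30]=+0.227 → step 31: x=-0.089, v=-0.002, θ₁=0.011, ω₁=-0.026, θ₂=0.011, ω₂=-0.016
apply F[31]=+0.216 → step 32: x=-0.089, v=-0.000, θ₁=0.011, ω₁=-0.024, θ₂=0.011, ω₂=-0.016
apply F[32]=+0.204 → step 33: x=-0.089, v=0.001, θ₁=0.010, ω₁=-0.023, θ₂=0.010, ω₂=-0.017
max |θ₂| = 0.047 ≤ 0.093 over all 34 states.

Answer: never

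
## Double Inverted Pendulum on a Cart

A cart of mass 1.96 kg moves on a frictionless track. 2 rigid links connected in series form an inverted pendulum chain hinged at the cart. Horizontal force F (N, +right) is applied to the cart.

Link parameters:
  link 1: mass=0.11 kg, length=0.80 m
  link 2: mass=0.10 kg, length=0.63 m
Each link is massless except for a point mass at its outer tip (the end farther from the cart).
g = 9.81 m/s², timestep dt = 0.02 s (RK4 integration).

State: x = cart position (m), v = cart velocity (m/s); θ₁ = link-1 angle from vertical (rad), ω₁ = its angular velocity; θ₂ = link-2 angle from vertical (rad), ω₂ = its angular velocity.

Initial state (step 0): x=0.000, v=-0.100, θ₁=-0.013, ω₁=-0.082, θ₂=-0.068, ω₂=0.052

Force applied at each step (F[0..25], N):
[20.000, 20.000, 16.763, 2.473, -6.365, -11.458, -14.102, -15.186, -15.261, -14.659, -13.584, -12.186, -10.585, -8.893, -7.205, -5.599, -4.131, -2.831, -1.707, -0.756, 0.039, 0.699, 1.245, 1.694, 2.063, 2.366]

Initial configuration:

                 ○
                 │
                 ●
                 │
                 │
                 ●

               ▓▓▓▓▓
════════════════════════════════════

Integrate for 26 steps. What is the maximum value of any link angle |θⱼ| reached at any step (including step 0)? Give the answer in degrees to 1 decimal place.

Answer: 6.5°

Derivation:
apply F[0]=+20.000 → step 1: x=0.000, v=0.104, θ₁=-0.017, ω₁=-0.330, θ₂=-0.067, ω₂=0.021
apply F[1]=+20.000 → step 2: x=0.004, v=0.309, θ₁=-0.026, ω₁=-0.580, θ₂=-0.067, ω₂=-0.005
apply F[2]=+16.763 → step 3: x=0.012, v=0.481, θ₁=-0.040, ω₁=-0.796, θ₂=-0.067, ω₂=-0.024
apply F[3]=+2.473 → step 4: x=0.022, v=0.507, θ₁=-0.056, ω₁=-0.836, θ₂=-0.068, ω₂=-0.035
apply F[4]=-6.365 → step 5: x=0.031, v=0.443, θ₁=-0.072, ω₁=-0.772, θ₂=-0.069, ω₂=-0.037
apply F[5]=-11.458 → step 6: x=0.039, v=0.328, θ₁=-0.087, ω₁=-0.650, θ₂=-0.069, ω₂=-0.031
apply F[6]=-14.102 → step 7: x=0.044, v=0.186, θ₁=-0.098, ω₁=-0.501, θ₂=-0.070, ω₂=-0.017
apply F[7]=-15.186 → step 8: x=0.046, v=0.033, θ₁=-0.106, ω₁=-0.344, θ₂=-0.070, ω₂=0.003
apply F[8]=-15.261 → step 9: x=0.046, v=-0.120, θ₁=-0.112, ω₁=-0.190, θ₂=-0.070, ω₂=0.029
apply F[9]=-14.659 → step 10: x=0.042, v=-0.267, θ₁=-0.114, ω₁=-0.046, θ₂=-0.069, ω₂=0.057
apply F[10]=-13.584 → step 11: x=0.035, v=-0.403, θ₁=-0.114, ω₁=0.084, θ₂=-0.068, ω₂=0.086
apply F[11]=-12.186 → step 12: x=0.026, v=-0.525, θ₁=-0.111, ω₁=0.197, θ₂=-0.066, ω₂=0.115
apply F[12]=-10.585 → step 13: x=0.014, v=-0.631, θ₁=-0.106, ω₁=0.292, θ₂=-0.063, ω₂=0.142
apply F[13]=-8.893 → step 14: x=0.001, v=-0.719, θ₁=-0.100, ω₁=0.367, θ₂=-0.060, ω₂=0.168
apply F[14]=-7.205 → step 15: x=-0.014, v=-0.791, θ₁=-0.092, ω₁=0.424, θ₂=-0.056, ω₂=0.190
apply F[15]=-5.599 → step 16: x=-0.031, v=-0.846, θ₁=-0.083, ω₁=0.464, θ₂=-0.052, ω₂=0.210
apply F[16]=-4.131 → step 17: x=-0.048, v=-0.886, θ₁=-0.073, ω₁=0.490, θ₂=-0.048, ω₂=0.226
apply F[17]=-2.831 → step 18: x=-0.066, v=-0.914, θ₁=-0.063, ω₁=0.502, θ₂=-0.043, ω₂=0.240
apply F[18]=-1.707 → step 19: x=-0.084, v=-0.930, θ₁=-0.053, ω₁=0.504, θ₂=-0.038, ω₂=0.250
apply F[19]=-0.756 → step 20: x=-0.103, v=-0.937, θ₁=-0.043, ω₁=0.498, θ₂=-0.033, ω₂=0.257
apply F[20]=+0.039 → step 21: x=-0.122, v=-0.936, θ₁=-0.033, ω₁=0.486, θ₂=-0.028, ω₂=0.262
apply F[21]=+0.699 → step 22: x=-0.141, v=-0.928, θ₁=-0.024, ω₁=0.468, θ₂=-0.023, ω₂=0.263
apply F[22]=+1.245 → step 23: x=-0.159, v=-0.915, θ₁=-0.015, ω₁=0.447, θ₂=-0.018, ω₂=0.263
apply F[23]=+1.694 → step 24: x=-0.177, v=-0.897, θ₁=-0.006, ω₁=0.424, θ₂=-0.012, ω₂=0.260
apply F[24]=+2.063 → step 25: x=-0.195, v=-0.876, θ₁=0.002, ω₁=0.399, θ₂=-0.007, ω₂=0.256
apply F[25]=+2.366 → step 26: x=-0.212, v=-0.852, θ₁=0.010, ω₁=0.373, θ₂=-0.002, ω₂=0.249
Max |angle| over trajectory = 0.114 rad = 6.5°.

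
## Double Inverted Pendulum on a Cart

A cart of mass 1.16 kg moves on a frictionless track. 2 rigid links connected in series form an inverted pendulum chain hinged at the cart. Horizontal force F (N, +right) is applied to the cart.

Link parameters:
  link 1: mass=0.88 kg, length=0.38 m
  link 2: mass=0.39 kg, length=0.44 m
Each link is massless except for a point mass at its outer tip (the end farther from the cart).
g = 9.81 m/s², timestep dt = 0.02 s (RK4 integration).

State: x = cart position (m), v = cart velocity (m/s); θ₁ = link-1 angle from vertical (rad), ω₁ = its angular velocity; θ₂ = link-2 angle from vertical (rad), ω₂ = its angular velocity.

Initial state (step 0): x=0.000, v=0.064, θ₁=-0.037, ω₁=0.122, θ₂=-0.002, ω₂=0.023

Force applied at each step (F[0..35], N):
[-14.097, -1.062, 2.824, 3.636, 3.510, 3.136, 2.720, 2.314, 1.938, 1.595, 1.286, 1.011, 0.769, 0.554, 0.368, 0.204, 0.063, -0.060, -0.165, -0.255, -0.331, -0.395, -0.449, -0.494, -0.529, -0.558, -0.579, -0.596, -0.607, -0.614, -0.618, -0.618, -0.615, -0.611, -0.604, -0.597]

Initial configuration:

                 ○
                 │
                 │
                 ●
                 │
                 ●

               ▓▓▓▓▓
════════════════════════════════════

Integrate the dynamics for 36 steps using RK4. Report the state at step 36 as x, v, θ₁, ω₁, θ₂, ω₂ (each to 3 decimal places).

Answer: x=0.087, v=0.103, θ₁=-0.020, ω₁=-0.002, θ₂=-0.016, ω₂=-0.014

Derivation:
apply F[0]=-14.097 → step 1: x=-0.001, v=-0.172, θ₁=-0.029, ω₁=0.716, θ₂=-0.001, ω₂=0.044
apply F[1]=-1.062 → step 2: x=-0.005, v=-0.185, θ₁=-0.014, ω₁=0.737, θ₂=-0.000, ω₂=0.057
apply F[2]=+2.824 → step 3: x=-0.008, v=-0.135, θ₁=-0.001, ω₁=0.600, θ₂=0.001, ω₂=0.062
apply F[3]=+3.636 → step 4: x=-0.010, v=-0.073, θ₁=0.010, ω₁=0.440, θ₂=0.002, ω₂=0.060
apply F[4]=+3.510 → step 5: x=-0.011, v=-0.016, θ₁=0.017, ω₁=0.298, θ₂=0.003, ω₂=0.053
apply F[5]=+3.136 → step 6: x=-0.011, v=0.034, θ₁=0.022, ω₁=0.181, θ₂=0.004, ω₂=0.043
apply F[6]=+2.720 → step 7: x=-0.010, v=0.076, θ₁=0.024, ω₁=0.087, θ₂=0.005, ω₂=0.031
apply F[7]=+2.314 → step 8: x=-0.008, v=0.110, θ₁=0.025, ω₁=0.013, θ₂=0.005, ω₂=0.018
apply F[8]=+1.938 → step 9: x=-0.005, v=0.138, θ₁=0.025, ω₁=-0.043, θ₂=0.006, ω₂=0.006
apply F[9]=+1.595 → step 10: x=-0.002, v=0.161, θ₁=0.024, ω₁=-0.084, θ₂=0.006, ω₂=-0.007
apply F[10]=+1.286 → step 11: x=0.001, v=0.178, θ₁=0.022, ω₁=-0.114, θ₂=0.005, ω₂=-0.018
apply F[11]=+1.011 → step 12: x=0.005, v=0.191, θ₁=0.019, ω₁=-0.134, θ₂=0.005, ω₂=-0.028
apply F[12]=+0.769 → step 13: x=0.009, v=0.200, θ₁=0.017, ω₁=-0.146, θ₂=0.004, ω₂=-0.036
apply F[13]=+0.554 → step 14: x=0.013, v=0.207, θ₁=0.014, ω₁=-0.152, θ₂=0.004, ω₂=-0.043
apply F[14]=+0.368 → step 15: x=0.017, v=0.210, θ₁=0.011, ω₁=-0.154, θ₂=0.003, ω₂=-0.049
apply F[15]=+0.204 → step 16: x=0.021, v=0.212, θ₁=0.008, ω₁=-0.151, θ₂=0.002, ω₂=-0.054
apply F[16]=+0.063 → step 17: x=0.025, v=0.212, θ₁=0.005, ω₁=-0.147, θ₂=0.001, ω₂=-0.057
apply F[17]=-0.060 → step 18: x=0.030, v=0.210, θ₁=0.002, ω₁=-0.140, θ₂=-0.001, ω₂=-0.059
apply F[18]=-0.165 → step 19: x=0.034, v=0.207, θ₁=-0.001, ω₁=-0.132, θ₂=-0.002, ω₂=-0.060
apply F[19]=-0.255 → step 20: x=0.038, v=0.203, θ₁=-0.004, ω₁=-0.122, θ₂=-0.003, ω₂=-0.060
apply F[20]=-0.331 → step 21: x=0.042, v=0.198, θ₁=-0.006, ω₁=-0.113, θ₂=-0.004, ω₂=-0.059
apply F[21]=-0.395 → step 22: x=0.046, v=0.193, θ₁=-0.008, ω₁=-0.103, θ₂=-0.005, ω₂=-0.058
apply F[22]=-0.449 → step 23: x=0.050, v=0.187, θ₁=-0.010, ω₁=-0.093, θ₂=-0.007, ω₂=-0.056
apply F[23]=-0.494 → step 24: x=0.053, v=0.181, θ₁=-0.012, ω₁=-0.083, θ₂=-0.008, ω₂=-0.054
apply F[24]=-0.529 → step 25: x=0.057, v=0.175, θ₁=-0.013, ω₁=-0.073, θ₂=-0.009, ω₂=-0.051
apply F[25]=-0.558 → step 26: x=0.060, v=0.168, θ₁=-0.015, ω₁=-0.064, θ₂=-0.010, ω₂=-0.048
apply F[26]=-0.579 → step 27: x=0.064, v=0.161, θ₁=-0.016, ω₁=-0.056, θ₂=-0.011, ω₂=-0.045
apply F[27]=-0.596 → step 28: x=0.067, v=0.155, θ₁=-0.017, ω₁=-0.048, θ₂=-0.011, ω₂=-0.041
apply F[28]=-0.607 → step 29: x=0.070, v=0.148, θ₁=-0.018, ω₁=-0.040, θ₂=-0.012, ω₂=-0.038
apply F[29]=-0.614 → step 30: x=0.073, v=0.141, θ₁=-0.018, ω₁=-0.033, θ₂=-0.013, ω₂=-0.034
apply F[30]=-0.618 → step 31: x=0.075, v=0.135, θ₁=-0.019, ω₁=-0.027, θ₂=-0.014, ω₂=-0.031
apply F[31]=-0.618 → step 32: x=0.078, v=0.128, θ₁=-0.020, ω₁=-0.021, θ₂=-0.014, ω₂=-0.027
apply F[32]=-0.615 → step 33: x=0.081, v=0.122, θ₁=-0.020, ω₁=-0.016, θ₂=-0.015, ω₂=-0.024
apply F[33]=-0.611 → step 34: x=0.083, v=0.115, θ₁=-0.020, ω₁=-0.011, θ₂=-0.015, ω₂=-0.021
apply F[34]=-0.604 → step 35: x=0.085, v=0.109, θ₁=-0.020, ω₁=-0.006, θ₂=-0.016, ω₂=-0.017
apply F[35]=-0.597 → step 36: x=0.087, v=0.103, θ₁=-0.020, ω₁=-0.002, θ₂=-0.016, ω₂=-0.014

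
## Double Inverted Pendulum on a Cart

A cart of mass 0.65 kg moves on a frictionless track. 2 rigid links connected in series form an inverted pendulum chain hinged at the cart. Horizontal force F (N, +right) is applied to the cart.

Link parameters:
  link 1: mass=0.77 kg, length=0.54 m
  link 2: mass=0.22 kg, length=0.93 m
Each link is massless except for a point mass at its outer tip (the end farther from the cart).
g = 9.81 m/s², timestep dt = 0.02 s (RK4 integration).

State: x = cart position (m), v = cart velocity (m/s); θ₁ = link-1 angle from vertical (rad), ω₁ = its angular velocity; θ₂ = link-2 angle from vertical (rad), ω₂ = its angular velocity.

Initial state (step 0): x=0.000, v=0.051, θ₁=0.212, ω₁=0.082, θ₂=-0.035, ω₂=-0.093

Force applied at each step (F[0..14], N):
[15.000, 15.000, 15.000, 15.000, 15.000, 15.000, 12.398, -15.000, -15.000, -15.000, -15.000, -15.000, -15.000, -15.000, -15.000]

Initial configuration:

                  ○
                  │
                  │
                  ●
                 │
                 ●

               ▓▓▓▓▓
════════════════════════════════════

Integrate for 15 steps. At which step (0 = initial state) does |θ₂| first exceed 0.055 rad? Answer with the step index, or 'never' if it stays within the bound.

apply F[0]=+15.000 → step 1: x=0.005, v=0.428, θ₁=0.208, ω₁=-0.491, θ₂=-0.038, ω₂=-0.183
apply F[1]=+15.000 → step 2: x=0.017, v=0.811, θ₁=0.192, ω₁=-1.083, θ₂=-0.042, ω₂=-0.268
apply F[2]=+15.000 → step 3: x=0.037, v=1.208, θ₁=0.164, ω₁=-1.713, θ₂=-0.048, ω₂=-0.341
apply F[3]=+15.000 → step 4: x=0.066, v=1.624, θ₁=0.123, ω₁=-2.402, θ₂=-0.056, ω₂=-0.397
apply F[4]=+15.000 → step 5: x=0.102, v=2.063, θ₁=0.068, ω₁=-3.163, θ₂=-0.064, ω₂=-0.430
apply F[5]=+15.000 → step 6: x=0.148, v=2.520, θ₁=-0.004, ω₁=-3.993, θ₂=-0.073, ω₂=-0.441
apply F[6]=+12.398 → step 7: x=0.202, v=2.898, θ₁=-0.091, ω₁=-4.710, θ₂=-0.082, ω₂=-0.441
apply F[7]=-15.000 → step 8: x=0.256, v=2.448, θ₁=-0.177, ω₁=-3.935, θ₂=-0.090, ω₂=-0.436
apply F[8]=-15.000 → step 9: x=0.301, v=2.032, θ₁=-0.249, ω₁=-3.268, θ₂=-0.099, ω₂=-0.413
apply F[9]=-15.000 → step 10: x=0.337, v=1.653, θ₁=-0.308, ω₁=-2.711, θ₂=-0.107, ω₂=-0.365
apply F[10]=-15.000 → step 11: x=0.367, v=1.306, θ₁=-0.358, ω₁=-2.249, θ₂=-0.113, ω₂=-0.295
apply F[11]=-15.000 → step 12: x=0.390, v=0.985, θ₁=-0.399, ω₁=-1.865, θ₂=-0.118, ω₂=-0.205
apply F[12]=-15.000 → step 13: x=0.406, v=0.686, θ₁=-0.433, ω₁=-1.543, θ₂=-0.122, ω₂=-0.099
apply F[13]=-15.000 → step 14: x=0.417, v=0.402, θ₁=-0.461, ω₁=-1.271, θ₂=-0.122, ω₂=0.020
apply F[14]=-15.000 → step 15: x=0.423, v=0.131, θ₁=-0.484, ω₁=-1.036, θ₂=-0.121, ω₂=0.151
|θ₂| = 0.056 > 0.055 first at step 4.

Answer: 4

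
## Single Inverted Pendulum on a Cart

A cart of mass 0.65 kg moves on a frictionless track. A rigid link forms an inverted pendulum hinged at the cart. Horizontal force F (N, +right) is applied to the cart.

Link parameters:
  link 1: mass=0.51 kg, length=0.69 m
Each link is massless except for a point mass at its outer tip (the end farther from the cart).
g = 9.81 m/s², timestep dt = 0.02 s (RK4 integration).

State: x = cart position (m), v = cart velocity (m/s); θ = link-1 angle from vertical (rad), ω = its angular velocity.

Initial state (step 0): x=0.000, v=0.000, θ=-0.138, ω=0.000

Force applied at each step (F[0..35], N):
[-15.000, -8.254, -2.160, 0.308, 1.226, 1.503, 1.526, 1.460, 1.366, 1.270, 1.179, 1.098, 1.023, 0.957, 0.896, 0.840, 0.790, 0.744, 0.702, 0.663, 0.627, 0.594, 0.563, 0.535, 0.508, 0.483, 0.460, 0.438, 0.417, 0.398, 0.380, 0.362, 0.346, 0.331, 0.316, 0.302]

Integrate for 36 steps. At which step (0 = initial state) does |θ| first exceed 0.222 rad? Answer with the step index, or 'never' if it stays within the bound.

apply F[0]=-15.000 → step 1: x=-0.004, v=-0.435, θ=-0.132, ω=0.586
apply F[1]=-8.254 → step 2: x=-0.015, v=-0.668, θ=-0.117, ω=0.885
apply F[2]=-2.160 → step 3: x=-0.029, v=-0.718, θ=-0.099, ω=0.927
apply F[3]=+0.308 → step 4: x=-0.043, v=-0.696, θ=-0.081, ω=0.869
apply F[4]=+1.226 → step 5: x=-0.057, v=-0.647, θ=-0.065, ω=0.778
apply F[5]=+1.503 → step 6: x=-0.069, v=-0.593, θ=-0.050, ω=0.683
apply F[6]=+1.526 → step 7: x=-0.080, v=-0.539, θ=-0.038, ω=0.593
apply F[7]=+1.460 → step 8: x=-0.091, v=-0.490, θ=-0.027, ω=0.512
apply F[8]=+1.366 → step 9: x=-0.100, v=-0.444, θ=-0.017, ω=0.440
apply F[9]=+1.270 → step 10: x=-0.109, v=-0.403, θ=-0.009, ω=0.377
apply F[10]=+1.179 → step 11: x=-0.116, v=-0.366, θ=-0.002, ω=0.322
apply F[11]=+1.098 → step 12: x=-0.123, v=-0.333, θ=0.004, ω=0.274
apply F[12]=+1.023 → step 13: x=-0.130, v=-0.302, θ=0.009, ω=0.231
apply F[13]=+0.957 → step 14: x=-0.135, v=-0.274, θ=0.013, ω=0.194
apply F[14]=+0.896 → step 15: x=-0.141, v=-0.249, θ=0.017, ω=0.162
apply F[15]=+0.840 → step 16: x=-0.145, v=-0.226, θ=0.020, ω=0.134
apply F[16]=+0.790 → step 17: x=-0.150, v=-0.205, θ=0.022, ω=0.109
apply F[17]=+0.744 → step 18: x=-0.154, v=-0.186, θ=0.024, ω=0.088
apply F[18]=+0.702 → step 19: x=-0.157, v=-0.168, θ=0.026, ω=0.070
apply F[19]=+0.663 → step 20: x=-0.160, v=-0.152, θ=0.027, ω=0.053
apply F[20]=+0.627 → step 21: x=-0.163, v=-0.137, θ=0.028, ω=0.040
apply F[21]=+0.594 → step 22: x=-0.166, v=-0.123, θ=0.029, ω=0.027
apply F[22]=+0.563 → step 23: x=-0.168, v=-0.110, θ=0.029, ω=0.017
apply F[23]=+0.535 → step 24: x=-0.170, v=-0.098, θ=0.029, ω=0.008
apply F[24]=+0.508 → step 25: x=-0.172, v=-0.087, θ=0.029, ω=0.000
apply F[25]=+0.483 → step 26: x=-0.174, v=-0.077, θ=0.029, ω=-0.006
apply F[26]=+0.460 → step 27: x=-0.175, v=-0.067, θ=0.029, ω=-0.012
apply F[27]=+0.438 → step 28: x=-0.176, v=-0.058, θ=0.029, ω=-0.017
apply F[28]=+0.417 → step 29: x=-0.177, v=-0.050, θ=0.029, ω=-0.021
apply F[29]=+0.398 → step 30: x=-0.178, v=-0.042, θ=0.028, ω=-0.024
apply F[30]=+0.380 → step 31: x=-0.179, v=-0.034, θ=0.028, ω=-0.027
apply F[31]=+0.362 → step 32: x=-0.180, v=-0.027, θ=0.027, ω=-0.029
apply F[32]=+0.346 → step 33: x=-0.180, v=-0.021, θ=0.026, ω=-0.031
apply F[33]=+0.331 → step 34: x=-0.181, v=-0.015, θ=0.026, ω=-0.032
apply F[34]=+0.316 → step 35: x=-0.181, v=-0.009, θ=0.025, ω=-0.034
apply F[35]=+0.302 → step 36: x=-0.181, v=-0.003, θ=0.024, ω=-0.035
max |θ| = 0.138 ≤ 0.222 over all 37 states.

Answer: never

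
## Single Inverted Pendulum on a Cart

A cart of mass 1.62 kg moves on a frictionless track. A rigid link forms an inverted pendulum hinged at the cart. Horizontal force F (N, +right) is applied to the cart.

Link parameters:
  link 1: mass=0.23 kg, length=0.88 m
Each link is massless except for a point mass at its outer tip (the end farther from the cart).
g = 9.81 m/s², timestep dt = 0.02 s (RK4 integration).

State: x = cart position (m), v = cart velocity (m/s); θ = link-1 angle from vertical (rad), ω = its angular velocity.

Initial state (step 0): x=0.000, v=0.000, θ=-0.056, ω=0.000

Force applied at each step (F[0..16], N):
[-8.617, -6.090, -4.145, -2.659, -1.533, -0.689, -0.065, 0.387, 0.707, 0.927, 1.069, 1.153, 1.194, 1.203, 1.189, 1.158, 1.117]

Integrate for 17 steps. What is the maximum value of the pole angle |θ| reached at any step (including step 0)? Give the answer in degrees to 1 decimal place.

Answer: 3.2°

Derivation:
apply F[0]=-8.617 → step 1: x=-0.001, v=-0.105, θ=-0.055, ω=0.106
apply F[1]=-6.090 → step 2: x=-0.004, v=-0.178, θ=-0.052, ω=0.178
apply F[2]=-4.145 → step 3: x=-0.008, v=-0.228, θ=-0.048, ω=0.223
apply F[3]=-2.659 → step 4: x=-0.013, v=-0.260, θ=-0.043, ω=0.249
apply F[4]=-1.533 → step 5: x=-0.018, v=-0.278, θ=-0.038, ω=0.260
apply F[5]=-0.689 → step 6: x=-0.024, v=-0.285, θ=-0.033, ω=0.261
apply F[6]=-0.065 → step 7: x=-0.030, v=-0.285, θ=-0.028, ω=0.254
apply F[7]=+0.387 → step 8: x=-0.035, v=-0.280, θ=-0.023, ω=0.242
apply F[8]=+0.707 → step 9: x=-0.041, v=-0.270, θ=-0.018, ω=0.227
apply F[9]=+0.927 → step 10: x=-0.046, v=-0.258, θ=-0.014, ω=0.210
apply F[10]=+1.069 → step 11: x=-0.051, v=-0.245, θ=-0.010, ω=0.192
apply F[11]=+1.153 → step 12: x=-0.056, v=-0.230, θ=-0.006, ω=0.174
apply F[12]=+1.194 → step 13: x=-0.060, v=-0.216, θ=-0.003, ω=0.156
apply F[13]=+1.203 → step 14: x=-0.064, v=-0.201, θ=-0.000, ω=0.138
apply F[14]=+1.189 → step 15: x=-0.068, v=-0.186, θ=0.003, ω=0.122
apply F[15]=+1.158 → step 16: x=-0.072, v=-0.172, θ=0.005, ω=0.107
apply F[16]=+1.117 → step 17: x=-0.075, v=-0.158, θ=0.007, ω=0.093
Max |angle| over trajectory = 0.056 rad = 3.2°.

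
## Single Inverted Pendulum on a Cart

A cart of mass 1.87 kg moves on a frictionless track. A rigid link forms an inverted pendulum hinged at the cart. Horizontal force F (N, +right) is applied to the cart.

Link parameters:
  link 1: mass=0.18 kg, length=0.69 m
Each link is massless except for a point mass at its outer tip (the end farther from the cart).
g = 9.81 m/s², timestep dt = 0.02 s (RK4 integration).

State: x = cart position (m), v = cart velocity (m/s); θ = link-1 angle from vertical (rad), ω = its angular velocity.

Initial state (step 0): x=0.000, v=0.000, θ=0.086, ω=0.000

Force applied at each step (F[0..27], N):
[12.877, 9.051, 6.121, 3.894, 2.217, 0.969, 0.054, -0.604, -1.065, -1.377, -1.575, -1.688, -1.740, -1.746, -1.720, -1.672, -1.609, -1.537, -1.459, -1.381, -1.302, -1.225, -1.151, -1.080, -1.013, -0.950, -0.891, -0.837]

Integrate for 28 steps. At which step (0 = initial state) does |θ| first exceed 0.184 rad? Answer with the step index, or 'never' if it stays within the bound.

apply F[0]=+12.877 → step 1: x=0.001, v=0.136, θ=0.084, ω=-0.172
apply F[1]=+9.051 → step 2: x=0.005, v=0.231, θ=0.080, ω=-0.286
apply F[2]=+6.121 → step 3: x=0.010, v=0.295, θ=0.073, ω=-0.357
apply F[3]=+3.894 → step 4: x=0.017, v=0.336, θ=0.066, ω=-0.396
apply F[4]=+2.217 → step 5: x=0.024, v=0.358, θ=0.058, ω=-0.411
apply F[5]=+0.969 → step 6: x=0.031, v=0.367, θ=0.049, ω=-0.409
apply F[6]=+0.054 → step 7: x=0.038, v=0.367, θ=0.041, ω=-0.396
apply F[7]=-0.604 → step 8: x=0.045, v=0.360, θ=0.034, ω=-0.375
apply F[8]=-1.065 → step 9: x=0.052, v=0.348, θ=0.027, ω=-0.349
apply F[9]=-1.377 → step 10: x=0.059, v=0.333, θ=0.020, ω=-0.320
apply F[10]=-1.575 → step 11: x=0.066, v=0.316, θ=0.014, ω=-0.291
apply F[11]=-1.688 → step 12: x=0.072, v=0.298, θ=0.008, ω=-0.261
apply F[12]=-1.740 → step 13: x=0.078, v=0.279, θ=0.003, ω=-0.232
apply F[13]=-1.746 → step 14: x=0.083, v=0.260, θ=-0.001, ω=-0.205
apply F[14]=-1.720 → step 15: x=0.088, v=0.242, θ=-0.005, ω=-0.179
apply F[15]=-1.672 → step 16: x=0.093, v=0.224, θ=-0.008, ω=-0.155
apply F[16]=-1.609 → step 17: x=0.097, v=0.207, θ=-0.011, ω=-0.133
apply F[17]=-1.537 → step 18: x=0.101, v=0.191, θ=-0.014, ω=-0.113
apply F[18]=-1.459 → step 19: x=0.105, v=0.175, θ=-0.016, ω=-0.095
apply F[19]=-1.381 → step 20: x=0.108, v=0.161, θ=-0.017, ω=-0.079
apply F[20]=-1.302 → step 21: x=0.111, v=0.147, θ=-0.019, ω=-0.065
apply F[21]=-1.225 → step 22: x=0.114, v=0.135, θ=-0.020, ω=-0.052
apply F[22]=-1.151 → step 23: x=0.117, v=0.123, θ=-0.021, ω=-0.040
apply F[23]=-1.080 → step 24: x=0.119, v=0.112, θ=-0.022, ω=-0.030
apply F[24]=-1.013 → step 25: x=0.121, v=0.101, θ=-0.022, ω=-0.021
apply F[25]=-0.950 → step 26: x=0.123, v=0.091, θ=-0.023, ω=-0.014
apply F[26]=-0.891 → step 27: x=0.125, v=0.082, θ=-0.023, ω=-0.007
apply F[27]=-0.837 → step 28: x=0.126, v=0.074, θ=-0.023, ω=-0.001
max |θ| = 0.086 ≤ 0.184 over all 29 states.

Answer: never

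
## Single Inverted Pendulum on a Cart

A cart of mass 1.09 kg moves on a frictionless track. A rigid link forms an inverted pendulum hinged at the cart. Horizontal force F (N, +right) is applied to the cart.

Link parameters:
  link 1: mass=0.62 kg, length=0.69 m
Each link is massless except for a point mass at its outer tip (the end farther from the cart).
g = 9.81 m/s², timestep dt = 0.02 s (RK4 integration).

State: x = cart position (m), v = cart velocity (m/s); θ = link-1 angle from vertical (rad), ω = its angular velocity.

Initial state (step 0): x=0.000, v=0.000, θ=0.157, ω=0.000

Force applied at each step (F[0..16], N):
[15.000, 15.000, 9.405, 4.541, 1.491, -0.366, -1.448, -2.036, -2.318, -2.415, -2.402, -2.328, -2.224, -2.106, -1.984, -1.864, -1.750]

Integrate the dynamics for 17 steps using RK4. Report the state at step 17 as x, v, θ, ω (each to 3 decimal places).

apply F[0]=+15.000 → step 1: x=0.003, v=0.255, θ=0.154, ω=-0.320
apply F[1]=+15.000 → step 2: x=0.010, v=0.510, θ=0.144, ω=-0.645
apply F[2]=+9.405 → step 3: x=0.022, v=0.667, θ=0.129, ω=-0.830
apply F[3]=+4.541 → step 4: x=0.036, v=0.737, θ=0.112, ω=-0.897
apply F[4]=+1.491 → step 5: x=0.051, v=0.753, θ=0.094, ω=-0.891
apply F[5]=-0.366 → step 6: x=0.066, v=0.738, θ=0.077, ω=-0.844
apply F[6]=-1.448 → step 7: x=0.080, v=0.704, θ=0.061, ω=-0.776
apply F[7]=-2.036 → step 8: x=0.094, v=0.661, θ=0.046, ω=-0.699
apply F[8]=-2.318 → step 9: x=0.107, v=0.614, θ=0.033, ω=-0.620
apply F[9]=-2.415 → step 10: x=0.118, v=0.567, θ=0.021, ω=-0.544
apply F[10]=-2.402 → step 11: x=0.129, v=0.521, θ=0.011, ω=-0.473
apply F[11]=-2.328 → step 12: x=0.139, v=0.478, θ=0.002, ω=-0.408
apply F[12]=-2.224 → step 13: x=0.148, v=0.437, θ=-0.005, ω=-0.350
apply F[13]=-2.106 → step 14: x=0.157, v=0.400, θ=-0.012, ω=-0.298
apply F[14]=-1.984 → step 15: x=0.164, v=0.365, θ=-0.017, ω=-0.251
apply F[15]=-1.864 → step 16: x=0.171, v=0.333, θ=-0.022, ω=-0.211
apply F[16]=-1.750 → step 17: x=0.178, v=0.303, θ=-0.026, ω=-0.175

Answer: x=0.178, v=0.303, θ=-0.026, ω=-0.175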